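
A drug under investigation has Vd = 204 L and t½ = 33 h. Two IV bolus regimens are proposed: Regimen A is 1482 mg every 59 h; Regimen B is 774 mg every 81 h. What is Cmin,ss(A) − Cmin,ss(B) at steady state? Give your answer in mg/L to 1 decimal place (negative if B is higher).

Regimen A: f = (1/2)^(59/33) ≈ 0.2896; Cmin,ss = (1482/204)·f/(1−f) ≈ 2.962 mg/L.
Regimen B: f = (1/2)^(81/33) ≈ 0.1824; Cmin,ss = (774/204)·f/(1−f) ≈ 0.846 mg/L.
Difference ≈ 2.962 − 0.846 ≈ 2.116 mg/L.

2.1 mg/L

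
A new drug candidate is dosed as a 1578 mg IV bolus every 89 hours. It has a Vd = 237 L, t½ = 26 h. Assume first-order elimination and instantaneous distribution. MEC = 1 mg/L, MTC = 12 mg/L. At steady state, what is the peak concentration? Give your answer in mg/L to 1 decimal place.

7.3 mg/L

τ/t½ = 89/26 ≈ 3.4231, so fraction remaining f = (1/2)^(89/26) ≈ 0.0932.
Accumulation ratio R = 1/(1 − f) ≈ 1/0.9068 ≈ 1.1028.
Each bolus raises the concentration by D/Vd = 1578/237 ≈ 6.658 mg/L.
Steady-state peak Cmax,ss = C₀·R ≈ 6.658 × 1.1028 ≈ 7.342 mg/L.
Peak 7.3 mg/L vs MTC 12 mg/L: below toxic threshold.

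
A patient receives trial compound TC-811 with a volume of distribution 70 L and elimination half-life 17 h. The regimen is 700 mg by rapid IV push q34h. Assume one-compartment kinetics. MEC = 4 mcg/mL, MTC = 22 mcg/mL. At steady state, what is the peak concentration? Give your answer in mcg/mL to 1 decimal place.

13.3 mcg/mL

The dosing interval is 2 half-lives, so f = 2^(−2) = 0.25.
Accumulation ratio R = 1/(1 − f) = 1/0.75 = 4/3.
Single-dose peak C₀ = D/Vd = 700/70 = 10 mcg/mL.
Steady-state peak Cmax,ss = C₀·R = 10 × 4/3 ≈ 13.333 mcg/mL.
Peak 13.3 mcg/mL vs MTC 22 mcg/mL: below toxic threshold.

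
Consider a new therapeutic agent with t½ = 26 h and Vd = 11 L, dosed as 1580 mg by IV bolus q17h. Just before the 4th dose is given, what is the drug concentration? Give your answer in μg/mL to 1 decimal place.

f = (1/2)^(τ/t½) = (1/2)^(17/26) ≈ 0.6356.
C₀ = D/Vd = 1580/11 ≈ 143.636 μg/mL.
Before the 4th dose, 3 doses have been given. Superposition: Cmin = C₀·(f + f² + … + f^3).
≈ 143.636 × (0.6356 + 0.4040 + 0.2568) ≈ 143.636 × 1.2964 ≈ 186.210 μg/mL.

186.2 μg/mL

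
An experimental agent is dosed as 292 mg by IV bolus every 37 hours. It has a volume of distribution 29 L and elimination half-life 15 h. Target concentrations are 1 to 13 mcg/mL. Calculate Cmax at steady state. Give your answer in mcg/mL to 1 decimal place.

12.3 mcg/mL

Over one 37-h interval, 37/15 ≈ 2.4667 half-lives elapse, leaving f ≈ 0.1809 of each dose.
Accumulation ratio R = 1/(1 − f) ≈ 1/0.8191 ≈ 1.2209.
Single-dose peak C₀ = D/Vd = 292/29 ≈ 10.069 mcg/mL.
Cmax,ss = C₀/(1 − f) ≈ 10.069/0.8191 ≈ 12.293 mcg/mL.
Peak 12.3 mcg/mL vs MTC 13 mcg/mL: below toxic threshold.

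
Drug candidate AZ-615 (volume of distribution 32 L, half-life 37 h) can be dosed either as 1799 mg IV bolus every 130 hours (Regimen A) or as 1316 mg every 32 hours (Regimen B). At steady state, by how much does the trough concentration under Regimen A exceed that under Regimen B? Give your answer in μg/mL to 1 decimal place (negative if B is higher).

Regimen A: f = (1/2)^(130/37) ≈ 0.0876; Cmin,ss = (1799/32)·f/(1−f) ≈ 5.398 μg/mL.
Regimen B: f = (1/2)^(32/37) ≈ 0.5491; Cmin,ss = (1316/32)·f/(1−f) ≈ 50.081 μg/mL.
Difference ≈ 5.398 − 50.081 ≈ -44.683 μg/mL.

-44.7 μg/mL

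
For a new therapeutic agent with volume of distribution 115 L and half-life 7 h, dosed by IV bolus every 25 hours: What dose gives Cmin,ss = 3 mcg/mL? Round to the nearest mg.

3756 mg

τ/t½ = 25/7 ≈ 3.5714, so f = (1/2)^(25/7) ≈ 0.084119.
Cmin,ss = (D/Vd)·f/(1−f), so D = Cmin,ss·Vd·(1−f)/f.
D = 3 × 115 × (1−f)/f ≈ 3 × 115 × 10.88792 ≈ 3756.33 mg.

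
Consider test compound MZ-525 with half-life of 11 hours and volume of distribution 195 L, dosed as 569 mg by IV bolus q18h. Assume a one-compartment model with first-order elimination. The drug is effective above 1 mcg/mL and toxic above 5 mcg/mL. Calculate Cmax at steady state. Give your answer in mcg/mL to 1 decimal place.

4.3 mcg/mL

k = ln2/t½ = ln2/11 ≈ 0.063013 h⁻¹; fraction remaining f = e^(−kτ) = e^(−0.063013×18) ≈ 0.3217.
At steady state, accumulation factor R = 1/(1 − e^(−kτ)) ≈ 1.4743.
Each bolus raises the concentration by D/Vd = 569/195 ≈ 2.918 mcg/mL.
Steady-state peak Cmax,ss = C₀·R ≈ 2.918 × 1.4743 ≈ 4.302 mcg/mL.
Peak 4.3 mcg/mL vs MTC 5 mcg/mL: below toxic threshold.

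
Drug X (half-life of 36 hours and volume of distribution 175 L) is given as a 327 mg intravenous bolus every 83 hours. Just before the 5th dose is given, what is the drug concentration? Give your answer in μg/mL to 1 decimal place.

0.5 μg/mL

f = (1/2)^(τ/t½) = (1/2)^(83/36) ≈ 0.2023.
C₀ = D/Vd = 327/175 ≈ 1.869 μg/mL.
Before the 5th dose, 4 doses have been given. Superposition: Cmin = C₀·(f + f² + … + f^4).
≈ 1.869 × (0.2023 + 0.0409 + 0.0083 + 0.0017) ≈ 1.869 × 0.2532 ≈ 0.473 μg/mL.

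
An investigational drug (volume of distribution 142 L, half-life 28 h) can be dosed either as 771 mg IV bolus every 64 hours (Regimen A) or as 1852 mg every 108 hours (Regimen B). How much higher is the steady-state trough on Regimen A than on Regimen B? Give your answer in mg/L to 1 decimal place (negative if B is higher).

0.4 mg/L

Regimen A: f = (1/2)^(64/28) ≈ 0.2051; Cmin,ss = (771/142)·f/(1−f) ≈ 1.401 mg/L.
Regimen B: f = (1/2)^(108/28) ≈ 0.0690; Cmin,ss = (1852/142)·f/(1−f) ≈ 0.967 mg/L.
Difference ≈ 1.401 − 0.967 ≈ 0.434 mg/L.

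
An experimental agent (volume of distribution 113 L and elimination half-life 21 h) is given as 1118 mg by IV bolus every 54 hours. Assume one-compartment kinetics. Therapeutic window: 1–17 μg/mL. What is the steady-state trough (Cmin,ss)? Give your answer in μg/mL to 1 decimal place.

τ/t½ = 54/21 ≈ 2.5714, so fraction remaining f = (1/2)^(54/21) ≈ 0.1682.
Each bolus raises the concentration by D/Vd = 1118/113 ≈ 9.894 μg/mL.
Steady-state trough Cmin,ss = C₀·f/(1−f) ≈ 9.894 × 0.1682/0.8318 ≈ 2.001 μg/mL.
Trough 2.0 μg/mL vs MEC 1 μg/mL: adequate.

2.0 μg/mL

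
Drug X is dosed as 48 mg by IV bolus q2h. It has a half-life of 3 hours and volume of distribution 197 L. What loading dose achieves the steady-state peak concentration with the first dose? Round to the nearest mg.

f = (1/2)^(2/3) ≈ 0.629961; accumulation ratio R = 1/(1−f) ≈ 2.70242.
Loading dose to hit Cmax,ss on first dose: D_load = D_maint·R ≈ 48 × 2.70242 ≈ 129.72 mg.

130 mg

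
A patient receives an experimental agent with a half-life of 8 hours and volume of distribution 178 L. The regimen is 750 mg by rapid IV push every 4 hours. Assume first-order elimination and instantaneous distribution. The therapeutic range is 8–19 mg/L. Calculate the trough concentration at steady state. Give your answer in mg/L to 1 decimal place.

10.2 mg/L

Over one 4-h interval, 4/8 ≈ 0.5 half-lives elapse, leaving f ≈ 0.7071 of each dose.
Accumulation ratio R = 1/(1 − f) ≈ 1/0.2929 ≈ 3.4141.
Each bolus raises the concentration by D/Vd = 750/178 ≈ 4.213 mg/L.
Cmax,ss = C₀/(1 − f) ≈ 4.213/0.2929 ≈ 14.384 mg/L.
Steady-state trough Cmin,ss = Cmax,ss·f ≈ 14.384 × 0.7071 ≈ 10.171 mg/L.
Trough 10.2 mg/L vs MEC 8 mg/L: adequate.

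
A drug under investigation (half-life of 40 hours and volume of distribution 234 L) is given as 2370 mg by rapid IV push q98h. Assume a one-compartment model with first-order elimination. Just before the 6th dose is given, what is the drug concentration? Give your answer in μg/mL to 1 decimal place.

f = (1/2)^(τ/t½) = (1/2)^(98/40) ≈ 0.1830.
C₀ = D/Vd = 2370/234 ≈ 10.128 μg/mL.
Before the 6th dose, 5 doses have been given. Superposition: Cmin = C₀·(f + f² + … + f^5).
≈ 10.128 × (0.1830 + 0.0335 + 0.0061 + 0.0011 + 0.0002) ≈ 10.128 × 0.2239 ≈ 2.268 μg/mL.

2.3 μg/mL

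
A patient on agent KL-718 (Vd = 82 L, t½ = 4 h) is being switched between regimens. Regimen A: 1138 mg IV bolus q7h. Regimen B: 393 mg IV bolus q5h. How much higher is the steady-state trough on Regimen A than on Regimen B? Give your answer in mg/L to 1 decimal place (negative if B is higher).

2.4 mg/L

Regimen A: f = (1/2)^(7/4) ≈ 0.2973; Cmin,ss = (1138/82)·f/(1−f) ≈ 5.872 mg/L.
Regimen B: f = (1/2)^(5/4) ≈ 0.4204; Cmin,ss = (393/82)·f/(1−f) ≈ 3.476 mg/L.
Difference ≈ 5.872 − 3.476 ≈ 2.396 mg/L.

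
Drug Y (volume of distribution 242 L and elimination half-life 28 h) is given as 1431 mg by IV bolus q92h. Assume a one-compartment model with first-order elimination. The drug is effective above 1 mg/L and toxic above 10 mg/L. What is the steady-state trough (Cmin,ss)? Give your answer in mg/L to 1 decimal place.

k = ln2/t½ = ln2/28 ≈ 0.024755 h⁻¹; fraction remaining f = e^(−kτ) = e^(−0.024755×92) ≈ 0.1025.
Each bolus raises the concentration by D/Vd = 1431/242 ≈ 5.913 mg/L.
Steady-state trough Cmin,ss = C₀·f/(1−f) ≈ 5.913 × 0.1025/0.8975 ≈ 0.675 mg/L.
Trough 0.7 mg/L vs MEC 1 mg/L: subtherapeutic.

0.7 mg/L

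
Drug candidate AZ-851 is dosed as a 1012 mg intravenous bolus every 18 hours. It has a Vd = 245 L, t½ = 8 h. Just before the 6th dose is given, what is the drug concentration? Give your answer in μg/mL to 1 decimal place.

1.1 μg/mL

f = (1/2)^(τ/t½) = (1/2)^(18/8) ≈ 0.2102.
C₀ = D/Vd = 1012/245 ≈ 4.131 μg/mL.
Before the 6th dose, 5 doses have been given. Superposition: Cmin = C₀·(f + f² + … + f^5).
≈ 4.131 × (0.2102 + 0.0442 + 0.0093 + 0.0020 + 0.0004) ≈ 4.131 × 0.2661 ≈ 1.099 μg/mL.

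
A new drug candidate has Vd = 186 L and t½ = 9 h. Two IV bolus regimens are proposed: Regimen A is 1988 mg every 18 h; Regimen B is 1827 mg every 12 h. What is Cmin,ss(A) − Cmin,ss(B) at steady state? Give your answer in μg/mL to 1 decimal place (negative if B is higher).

Regimen A: f = (1/2)^(18/9) ≈ 0.2500; Cmin,ss = (1988/186)·f/(1−f) ≈ 3.563 μg/mL.
Regimen B: f = (1/2)^(12/9) ≈ 0.3969; Cmin,ss = (1827/186)·f/(1−f) ≈ 6.464 μg/mL.
Difference ≈ 3.563 − 6.464 ≈ -2.901 μg/mL.

-2.9 μg/mL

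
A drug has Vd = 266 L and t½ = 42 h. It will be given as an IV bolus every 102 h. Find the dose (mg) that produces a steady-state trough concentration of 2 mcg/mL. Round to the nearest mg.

2332 mg

τ/t½ = 102/42 ≈ 2.4286, so f = (1/2)^(102/42) ≈ 0.185749.
Cmin,ss = (D/Vd)·f/(1−f), so D = Cmin,ss·Vd·(1−f)/f.
D = 2 × 266 × (1−f)/f ≈ 2 × 266 × 4.38361 ≈ 2332.08 mg.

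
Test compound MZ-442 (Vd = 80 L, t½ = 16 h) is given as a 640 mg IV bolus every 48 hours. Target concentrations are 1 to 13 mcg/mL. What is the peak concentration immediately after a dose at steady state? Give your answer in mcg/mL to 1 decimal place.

The dosing interval is 3 half-lives, so f = 2^(−3) = 0.125.
At steady state, R = 1/(1 − 0.125) = 8/7.
Single-dose peak C₀ = D/Vd = 640/80 = 8 mcg/mL.
Steady-state peak Cmax,ss = C₀·R = 8 × 8/7 ≈ 9.143 mcg/mL.
Peak 9.1 mcg/mL vs MTC 13 mcg/mL: below toxic threshold.

9.1 mcg/mL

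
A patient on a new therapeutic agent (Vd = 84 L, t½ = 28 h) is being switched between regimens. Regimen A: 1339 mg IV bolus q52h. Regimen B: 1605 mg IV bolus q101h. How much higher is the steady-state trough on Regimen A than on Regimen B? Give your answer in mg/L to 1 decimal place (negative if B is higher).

4.4 mg/L

Regimen A: f = (1/2)^(52/28) ≈ 0.2760; Cmin,ss = (1339/84)·f/(1−f) ≈ 6.077 mg/L.
Regimen B: f = (1/2)^(101/28) ≈ 0.0821; Cmin,ss = (1605/84)·f/(1−f) ≈ 1.709 mg/L.
Difference ≈ 6.077 − 1.709 ≈ 4.368 mg/L.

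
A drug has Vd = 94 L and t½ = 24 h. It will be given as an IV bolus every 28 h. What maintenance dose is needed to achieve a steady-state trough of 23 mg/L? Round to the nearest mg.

2692 mg

τ/t½ = 28/24 ≈ 1.1667, so f = (1/2)^(28/24) ≈ 0.445449.
Cmin,ss = (D/Vd)·f/(1−f), so D = Cmin,ss·Vd·(1−f)/f.
D = 23 × 94 × (1−f)/f ≈ 23 × 94 × 1.24493 ≈ 2691.54 mg.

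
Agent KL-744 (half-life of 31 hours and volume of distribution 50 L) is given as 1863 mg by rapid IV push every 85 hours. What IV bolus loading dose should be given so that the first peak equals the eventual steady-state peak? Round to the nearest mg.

f = (1/2)^(85/31) ≈ 0.149484; accumulation ratio R = 1/(1−f) ≈ 1.17576.
Loading dose to hit Cmax,ss on first dose: D_load = D_maint·R ≈ 1863 × 1.17576 ≈ 2190.44 mg.

2190 mg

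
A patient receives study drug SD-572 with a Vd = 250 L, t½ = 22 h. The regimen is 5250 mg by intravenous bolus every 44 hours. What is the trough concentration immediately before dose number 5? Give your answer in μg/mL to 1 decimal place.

f = (1/2)^(τ/t½) = (1/2)^(44/22) ≈ 0.2500.
C₀ = D/Vd = 5250/250 ≈ 21.000 μg/mL.
Before the 5th dose, 4 doses have been given. Superposition: Cmin = C₀·(f + f² + … + f^4).
≈ 21.000 × (0.2500 + 0.0625 + 0.0156 + 0.0039) ≈ 21.000 × 0.3320 ≈ 6.972 μg/mL.

7.0 μg/mL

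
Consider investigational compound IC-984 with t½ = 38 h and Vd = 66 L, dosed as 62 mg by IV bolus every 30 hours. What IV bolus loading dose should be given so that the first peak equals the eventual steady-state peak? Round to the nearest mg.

f = (1/2)^(30/38) ≈ 0.578555; accumulation ratio R = 1/(1−f) ≈ 2.37279.
Loading dose to hit Cmax,ss on first dose: D_load = D_maint·R ≈ 62 × 2.37279 ≈ 147.11 mg.

147 mg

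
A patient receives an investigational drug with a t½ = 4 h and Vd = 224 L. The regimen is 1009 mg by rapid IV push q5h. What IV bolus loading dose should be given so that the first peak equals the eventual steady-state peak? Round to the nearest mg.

1741 mg

f = (1/2)^(5/4) ≈ 0.420448; accumulation ratio R = 1/(1−f) ≈ 1.72547.
Loading dose to hit Cmax,ss on first dose: D_load = D_maint·R ≈ 1009 × 1.72547 ≈ 1741.00 mg.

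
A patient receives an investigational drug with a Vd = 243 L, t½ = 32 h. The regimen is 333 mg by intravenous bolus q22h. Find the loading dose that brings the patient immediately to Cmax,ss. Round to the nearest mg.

878 mg

f = (1/2)^(22/32) ≈ 0.620929; accumulation ratio R = 1/(1−f) ≈ 2.63803.
Loading dose to hit Cmax,ss on first dose: D_load = D_maint·R ≈ 333 × 2.63803 ≈ 878.46 mg.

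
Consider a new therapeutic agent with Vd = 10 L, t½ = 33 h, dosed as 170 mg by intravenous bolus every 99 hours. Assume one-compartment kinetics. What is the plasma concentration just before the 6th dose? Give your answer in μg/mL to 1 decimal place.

2.4 μg/mL

f = (1/2)^(τ/t½) = (1/2)^(99/33) ≈ 0.1250.
C₀ = D/Vd = 170/10 ≈ 17.000 μg/mL.
Before the 6th dose, 5 doses have been given. Superposition: Cmin = C₀·(f + f² + … + f^5).
≈ 17.000 × (0.1250 + 0.0156 + 0.0020 + 0.0002 + 0.0000) ≈ 17.000 × 0.1428 ≈ 2.428 μg/mL.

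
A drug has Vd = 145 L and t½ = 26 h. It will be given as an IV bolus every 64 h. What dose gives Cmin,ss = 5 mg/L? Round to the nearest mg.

τ/t½ = 64/26 ≈ 2.4615, so f = (1/2)^(64/26) ≈ 0.181553.
Cmin,ss = (D/Vd)·f/(1−f), so D = Cmin,ss·Vd·(1−f)/f.
D = 5 × 145 × (1−f)/f ≈ 5 × 145 × 4.50803 ≈ 3268.32 mg.

3268 mg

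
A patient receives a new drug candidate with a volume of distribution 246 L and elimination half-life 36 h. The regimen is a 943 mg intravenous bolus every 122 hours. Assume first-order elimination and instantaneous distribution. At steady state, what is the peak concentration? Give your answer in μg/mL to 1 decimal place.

Over one 122-h interval, 122/36 ≈ 3.3889 half-lives elapse, leaving f ≈ 0.0955 of each dose.
At steady state, accumulation factor R = 1/(1 − e^(−kτ)) ≈ 1.1056.
Each bolus raises the concentration by D/Vd = 943/246 ≈ 3.833 μg/mL.
Steady-state peak Cmax,ss = C₀·R ≈ 3.833 × 1.1056 ≈ 4.238 μg/mL.

4.2 μg/mL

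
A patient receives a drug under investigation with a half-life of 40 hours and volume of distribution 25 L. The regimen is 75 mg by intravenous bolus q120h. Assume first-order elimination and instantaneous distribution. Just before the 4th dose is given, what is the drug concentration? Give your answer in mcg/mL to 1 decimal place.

f = (1/2)^(τ/t½) = (1/2)^(120/40) ≈ 0.1250.
C₀ = D/Vd = 75/25 ≈ 3.000 mcg/mL.
Before the 4th dose, 3 doses have been given. Superposition: Cmin = C₀·(f + f² + … + f^3).
≈ 3.000 × (0.1250 + 0.0156 + 0.0020) ≈ 3.000 × 0.1426 ≈ 0.428 mcg/mL.

0.4 mcg/mL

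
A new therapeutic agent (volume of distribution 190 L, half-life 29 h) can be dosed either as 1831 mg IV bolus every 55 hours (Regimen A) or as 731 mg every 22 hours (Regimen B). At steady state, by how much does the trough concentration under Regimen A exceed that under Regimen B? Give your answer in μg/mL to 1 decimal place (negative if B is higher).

-2.0 μg/mL

Regimen A: f = (1/2)^(55/29) ≈ 0.2686; Cmin,ss = (1831/190)·f/(1−f) ≈ 3.539 μg/mL.
Regimen B: f = (1/2)^(22/29) ≈ 0.5911; Cmin,ss = (731/190)·f/(1−f) ≈ 5.562 μg/mL.
Difference ≈ 3.539 − 5.562 ≈ -2.023 μg/mL.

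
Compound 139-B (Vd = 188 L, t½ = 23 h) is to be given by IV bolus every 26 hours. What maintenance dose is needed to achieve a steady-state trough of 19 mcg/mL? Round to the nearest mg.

4248 mg

τ/t½ = 26/23 ≈ 1.1304, so f = (1/2)^(26/23) ≈ 0.456778.
Cmin,ss = (D/Vd)·f/(1−f), so D = Cmin,ss·Vd·(1−f)/f.
D = 19 × 188 × (1−f)/f ≈ 19 × 188 × 1.18925 ≈ 4248.00 mg.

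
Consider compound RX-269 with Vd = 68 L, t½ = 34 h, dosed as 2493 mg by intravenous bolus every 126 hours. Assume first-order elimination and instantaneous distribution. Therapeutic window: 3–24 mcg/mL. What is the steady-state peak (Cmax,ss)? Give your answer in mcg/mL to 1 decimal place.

39.7 mcg/mL

τ/t½ = 126/34 ≈ 3.7059, so fraction remaining f = (1/2)^(126/34) ≈ 0.0766.
At steady state, accumulation factor R = 1/(1 − e^(−kτ)) ≈ 1.0830.
Single-dose peak C₀ = D/Vd = 2493/68 ≈ 36.662 mcg/mL.
Steady-state peak Cmax,ss = C₀·R ≈ 36.662 × 1.0830 ≈ 39.705 mcg/mL.
Peak 39.7 mcg/mL vs MTC 24 mcg/mL: exceeds toxic threshold.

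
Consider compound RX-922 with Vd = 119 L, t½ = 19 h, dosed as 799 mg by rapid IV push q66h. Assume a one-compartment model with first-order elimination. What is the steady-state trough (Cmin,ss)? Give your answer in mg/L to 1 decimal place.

k = ln2/t½ = ln2/19 ≈ 0.036481 h⁻¹; fraction remaining f = e^(−kτ) = e^(−0.036481×66) ≈ 0.0900.
Accumulation ratio R = 1/(1 − f) ≈ 1/0.9100 ≈ 1.0989.
Single-dose peak C₀ = D/Vd = 799/119 ≈ 6.714 mg/L.
Steady-state peak Cmax,ss = C₀·R ≈ 6.714 × 1.0989 ≈ 7.378 mg/L.
Steady-state trough Cmin,ss = Cmax,ss·f ≈ 7.378 × 0.0900 ≈ 0.664 mg/L.

0.7 mg/L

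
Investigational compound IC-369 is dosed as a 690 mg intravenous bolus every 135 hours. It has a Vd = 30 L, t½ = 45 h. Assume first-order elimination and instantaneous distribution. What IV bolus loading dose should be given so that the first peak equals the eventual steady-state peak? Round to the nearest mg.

789 mg

f = (1/2)^(135/45) ≈ 0.125000; accumulation ratio R = 1/(1−f) ≈ 1.14286.
Loading dose to hit Cmax,ss on first dose: D_load = D_maint·R ≈ 690 × 1.14286 ≈ 788.57 mg.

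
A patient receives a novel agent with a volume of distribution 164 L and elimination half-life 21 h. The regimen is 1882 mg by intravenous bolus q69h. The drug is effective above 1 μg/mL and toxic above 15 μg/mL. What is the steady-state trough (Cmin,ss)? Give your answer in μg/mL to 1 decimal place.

1.3 μg/mL

k = ln2/t½ = ln2/21 ≈ 0.033007 h⁻¹; fraction remaining f = e^(−kτ) = e^(−0.033007×69) ≈ 0.1025.
At steady state, accumulation factor R = 1/(1 − e^(−kτ)) ≈ 1.1142.
Single-dose peak C₀ = D/Vd = 1882/164 ≈ 11.476 μg/mL.
Steady-state peak Cmax,ss = C₀·R ≈ 11.476 × 1.1142 ≈ 12.787 μg/mL.
Steady-state trough Cmin,ss = Cmax,ss·f ≈ 12.787 × 0.1025 ≈ 1.311 μg/mL.
Trough 1.3 μg/mL vs MEC 1 μg/mL: adequate.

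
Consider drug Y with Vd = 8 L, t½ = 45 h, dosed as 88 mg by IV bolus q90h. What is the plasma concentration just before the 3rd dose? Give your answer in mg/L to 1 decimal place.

3.4 mg/L

f = (1/2)^(τ/t½) = (1/2)^(90/45) ≈ 0.2500.
C₀ = D/Vd = 88/8 ≈ 11.000 mg/L.
Before the 3rd dose, 2 doses have been given. Superposition: Cmin = C₀·(f + f²).
≈ 11.000 × (0.2500 + 0.0625) ≈ 11.000 × 0.3125 ≈ 3.438 mg/L.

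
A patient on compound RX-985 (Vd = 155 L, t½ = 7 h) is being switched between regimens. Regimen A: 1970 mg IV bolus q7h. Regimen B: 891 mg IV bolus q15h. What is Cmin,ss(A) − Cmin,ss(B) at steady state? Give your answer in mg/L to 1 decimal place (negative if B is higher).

11.0 mg/L

Regimen A: f = (1/2)^(7/7) ≈ 0.5000; Cmin,ss = (1970/155)·f/(1−f) ≈ 12.710 mg/L.
Regimen B: f = (1/2)^(15/7) ≈ 0.2264; Cmin,ss = (891/155)·f/(1−f) ≈ 1.682 mg/L.
Difference ≈ 12.710 − 1.682 ≈ 11.028 mg/L.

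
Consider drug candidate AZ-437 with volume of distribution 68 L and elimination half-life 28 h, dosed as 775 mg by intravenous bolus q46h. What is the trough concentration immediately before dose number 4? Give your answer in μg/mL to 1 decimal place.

5.2 μg/mL

f = (1/2)^(τ/t½) = (1/2)^(46/28) ≈ 0.3202.
C₀ = D/Vd = 775/68 ≈ 11.397 μg/mL.
Before the 4th dose, 3 doses have been given. Superposition: Cmin = C₀·(f + f² + … + f^3).
≈ 11.397 × (0.3202 + 0.1025 + 0.0328) ≈ 11.397 × 0.4555 ≈ 5.191 μg/mL.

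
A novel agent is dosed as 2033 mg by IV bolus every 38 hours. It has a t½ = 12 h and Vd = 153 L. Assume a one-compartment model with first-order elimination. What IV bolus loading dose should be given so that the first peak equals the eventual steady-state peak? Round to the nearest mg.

f = (1/2)^(38/12) ≈ 0.111362; accumulation ratio R = 1/(1−f) ≈ 1.12532.
Loading dose to hit Cmax,ss on first dose: D_load = D_maint·R ≈ 2033 × 1.12532 ≈ 2287.78 mg.

2288 mg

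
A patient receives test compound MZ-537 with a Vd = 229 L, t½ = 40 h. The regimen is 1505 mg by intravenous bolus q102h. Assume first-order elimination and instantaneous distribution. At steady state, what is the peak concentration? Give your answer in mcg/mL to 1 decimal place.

7.9 mcg/mL

Over one 102-h interval, 102/40 ≈ 2.55 half-lives elapse, leaving f ≈ 0.1708 of each dose.
Accumulation ratio R = 1/(1 − f) ≈ 1/0.8292 ≈ 1.2060.
Single-dose peak C₀ = D/Vd = 1505/229 ≈ 6.572 mcg/mL.
Steady-state peak Cmax,ss = C₀·R ≈ 6.572 × 1.2060 ≈ 7.926 mcg/mL.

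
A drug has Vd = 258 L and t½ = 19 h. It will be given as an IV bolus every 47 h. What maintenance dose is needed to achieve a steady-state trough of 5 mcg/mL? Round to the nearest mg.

τ/t½ = 47/19 ≈ 2.4737, so f = (1/2)^(47/19) ≈ 0.180031.
Cmin,ss = (D/Vd)·f/(1−f), so D = Cmin,ss·Vd·(1−f)/f.
D = 5 × 258 × (1−f)/f ≈ 5 × 258 × 4.55460 ≈ 5875.43 mg.

5875 mg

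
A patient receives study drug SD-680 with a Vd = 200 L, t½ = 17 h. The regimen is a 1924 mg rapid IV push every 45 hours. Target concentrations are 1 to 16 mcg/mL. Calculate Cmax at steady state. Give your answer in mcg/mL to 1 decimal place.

τ/t½ = 45/17 ≈ 2.6471, so fraction remaining f = (1/2)^(45/17) ≈ 0.1596.
At steady state, accumulation factor R = 1/(1 − e^(−kτ)) ≈ 1.1899.
Single-dose peak C₀ = D/Vd = 1924/200 ≈ 9.620 mcg/mL.
Steady-state peak Cmax,ss = C₀·R ≈ 9.620 × 1.1899 ≈ 11.447 mcg/mL.
Peak 11.4 mcg/mL vs MTC 16 mcg/mL: below toxic threshold.

11.4 mcg/mL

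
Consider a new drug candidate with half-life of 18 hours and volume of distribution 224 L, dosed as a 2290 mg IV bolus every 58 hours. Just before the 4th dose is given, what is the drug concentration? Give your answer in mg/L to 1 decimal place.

f = (1/2)^(τ/t½) = (1/2)^(58/18) ≈ 0.1072.
C₀ = D/Vd = 2290/224 ≈ 10.223 mg/L.
Before the 4th dose, 3 doses have been given. Superposition: Cmin = C₀·(f + f² + … + f^3).
≈ 10.223 × (0.1072 + 0.0115 + 0.0012) ≈ 10.223 × 0.1199 ≈ 1.226 mg/L.

1.2 mg/L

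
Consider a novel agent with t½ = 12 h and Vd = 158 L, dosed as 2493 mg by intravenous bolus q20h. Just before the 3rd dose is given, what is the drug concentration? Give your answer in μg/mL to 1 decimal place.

6.5 μg/mL

f = (1/2)^(τ/t½) = (1/2)^(20/12) ≈ 0.3150.
C₀ = D/Vd = 2493/158 ≈ 15.778 μg/mL.
Before the 3rd dose, 2 doses have been given. Superposition: Cmin = C₀·(f + f²).
≈ 15.778 × (0.3150 + 0.0992) ≈ 15.778 × 0.4142 ≈ 6.535 μg/mL.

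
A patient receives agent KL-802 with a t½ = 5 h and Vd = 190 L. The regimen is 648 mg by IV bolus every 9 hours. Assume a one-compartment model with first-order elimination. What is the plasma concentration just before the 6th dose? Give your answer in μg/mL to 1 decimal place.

1.4 μg/mL

f = (1/2)^(τ/t½) = (1/2)^(9/5) ≈ 0.2872.
C₀ = D/Vd = 648/190 ≈ 3.411 μg/mL.
Before the 6th dose, 5 doses have been given. Superposition: Cmin = C₀·(f + f² + … + f^5).
≈ 3.411 × (0.2872 + 0.0825 + 0.0237 + 0.0068 + 0.0020) ≈ 3.411 × 0.4022 ≈ 1.372 μg/mL.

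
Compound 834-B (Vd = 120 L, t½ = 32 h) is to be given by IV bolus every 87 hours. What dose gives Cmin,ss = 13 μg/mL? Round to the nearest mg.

τ/t½ = 87/32 ≈ 2.7188, so f = (1/2)^(87/32) ≈ 0.151906.
Cmin,ss = (D/Vd)·f/(1−f), so D = Cmin,ss·Vd·(1−f)/f.
D = 13 × 120 × (1−f)/f ≈ 13 × 120 × 5.58302 ≈ 8709.51 mg.

8710 mg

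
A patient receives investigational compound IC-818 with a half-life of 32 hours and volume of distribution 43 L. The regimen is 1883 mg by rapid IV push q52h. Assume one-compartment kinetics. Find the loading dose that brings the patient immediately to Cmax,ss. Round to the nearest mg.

2786 mg

f = (1/2)^(52/32) ≈ 0.324210; accumulation ratio R = 1/(1−f) ≈ 1.47975.
Loading dose to hit Cmax,ss on first dose: D_load = D_maint·R ≈ 1883 × 1.47975 ≈ 2786.37 mg.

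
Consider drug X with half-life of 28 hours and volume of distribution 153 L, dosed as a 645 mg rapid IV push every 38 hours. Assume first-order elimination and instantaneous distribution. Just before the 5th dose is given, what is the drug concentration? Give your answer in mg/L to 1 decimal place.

f = (1/2)^(τ/t½) = (1/2)^(38/28) ≈ 0.3904.
C₀ = D/Vd = 645/153 ≈ 4.216 mg/L.
Before the 5th dose, 4 doses have been given. Superposition: Cmin = C₀·(f + f² + … + f^4).
≈ 4.216 × (0.3904 + 0.1524 + 0.0595 + 0.0232) ≈ 4.216 × 0.6255 ≈ 2.637 mg/L.

2.6 mg/L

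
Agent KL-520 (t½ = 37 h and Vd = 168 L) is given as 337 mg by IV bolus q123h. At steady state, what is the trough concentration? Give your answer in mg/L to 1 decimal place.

0.2 mg/L

τ/t½ = 123/37 ≈ 3.3243, so fraction remaining f = (1/2)^(123/37) ≈ 0.0998.
Accumulation ratio R = 1/(1 − f) ≈ 1/0.9002 ≈ 1.1109.
Single-dose peak C₀ = D/Vd = 337/168 ≈ 2.006 mg/L.
Steady-state peak Cmax,ss = C₀·R ≈ 2.006 × 1.1109 ≈ 2.228 mg/L.
One interval later, Cmin,ss = Cmax,ss·e^(−kτ) ≈ 2.228 × 0.0998 ≈ 0.222 mg/L.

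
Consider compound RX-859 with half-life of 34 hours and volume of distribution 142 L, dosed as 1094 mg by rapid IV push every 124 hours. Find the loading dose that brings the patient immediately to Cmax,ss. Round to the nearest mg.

1189 mg

f = (1/2)^(124/34) ≈ 0.079823; accumulation ratio R = 1/(1−f) ≈ 1.08675.
Loading dose to hit Cmax,ss on first dose: D_load = D_maint·R ≈ 1094 × 1.08675 ≈ 1188.90 mg.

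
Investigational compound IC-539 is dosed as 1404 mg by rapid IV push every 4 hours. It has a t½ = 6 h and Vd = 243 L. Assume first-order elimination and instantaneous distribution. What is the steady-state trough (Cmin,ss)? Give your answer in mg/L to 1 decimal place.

9.8 mg/L

τ/t½ = 4/6 ≈ 0.66667, so fraction remaining f = (1/2)^(4/6) ≈ 0.6300.
Accumulation ratio R = 1/(1 − f) ≈ 1/0.3700 ≈ 2.7027.
Single-dose peak C₀ = D/Vd = 1404/243 ≈ 5.778 mg/L.
Steady-state peak Cmax,ss = C₀·R ≈ 5.778 × 2.7027 ≈ 15.616 mg/L.
Steady-state trough Cmin,ss = Cmax,ss·f ≈ 15.616 × 0.6300 ≈ 9.838 mg/L.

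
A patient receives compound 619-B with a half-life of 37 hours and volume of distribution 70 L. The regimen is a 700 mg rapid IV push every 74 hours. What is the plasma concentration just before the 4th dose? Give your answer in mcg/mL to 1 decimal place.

3.3 mcg/mL

f = (1/2)^(τ/t½) = (1/2)^(74/37) ≈ 0.2500.
C₀ = D/Vd = 700/70 ≈ 10.000 mcg/mL.
Before the 4th dose, 3 doses have been given. Superposition: Cmin = C₀·(f + f² + … + f^3).
≈ 10.000 × (0.2500 + 0.0625 + 0.0156) ≈ 10.000 × 0.3281 ≈ 3.281 mcg/mL.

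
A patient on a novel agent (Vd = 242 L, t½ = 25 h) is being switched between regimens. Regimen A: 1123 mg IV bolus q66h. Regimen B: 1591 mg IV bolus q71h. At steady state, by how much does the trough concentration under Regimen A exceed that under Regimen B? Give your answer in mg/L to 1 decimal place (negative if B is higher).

Regimen A: f = (1/2)^(66/25) ≈ 0.1604; Cmin,ss = (1123/242)·f/(1−f) ≈ 0.887 mg/L.
Regimen B: f = (1/2)^(71/25) ≈ 0.1397; Cmin,ss = (1591/242)·f/(1−f) ≈ 1.068 mg/L.
Difference ≈ 0.887 − 1.068 ≈ -0.181 mg/L.

-0.2 mg/L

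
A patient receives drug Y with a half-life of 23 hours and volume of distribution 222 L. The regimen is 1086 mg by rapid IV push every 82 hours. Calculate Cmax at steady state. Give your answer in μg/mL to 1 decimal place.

Over one 82-h interval, 82/23 ≈ 3.5652 half-lives elapse, leaving f ≈ 0.0845 of each dose.
Accumulation ratio R = 1/(1 − f) ≈ 1/0.9155 ≈ 1.0923.
Each bolus raises the concentration by D/Vd = 1086/222 ≈ 4.892 μg/mL.
Cmax,ss = C₀/(1 − f) ≈ 4.892/0.9155 ≈ 5.344 μg/mL.

5.3 μg/mL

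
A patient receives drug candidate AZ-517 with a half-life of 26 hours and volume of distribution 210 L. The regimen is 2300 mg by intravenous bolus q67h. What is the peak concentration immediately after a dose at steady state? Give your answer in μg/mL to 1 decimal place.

13.2 μg/mL

k = ln2/t½ = ln2/26 ≈ 0.026660 h⁻¹; fraction remaining f = e^(−kτ) = e^(−0.026660×67) ≈ 0.1676.
Accumulation ratio R = 1/(1 − f) ≈ 1/0.8324 ≈ 1.2013.
Single-dose peak C₀ = D/Vd = 2300/210 ≈ 10.952 μg/mL.
Steady-state peak Cmax,ss = C₀·R ≈ 10.952 × 1.2013 ≈ 13.157 μg/mL.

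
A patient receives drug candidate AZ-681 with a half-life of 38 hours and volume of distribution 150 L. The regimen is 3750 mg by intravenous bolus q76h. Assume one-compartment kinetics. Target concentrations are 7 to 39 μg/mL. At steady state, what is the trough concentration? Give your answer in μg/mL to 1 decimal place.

8.3 μg/mL

The dosing interval is 2 half-lives, so f = 2^(−2) = 0.25.
Accumulation ratio R = 1/(1 − f) = 1/0.75 = 4/3.
Single-dose peak C₀ = D/Vd = 3750/150 = 25 μg/mL.
Steady-state peak Cmax,ss = C₀·R = 25 × 4/3 ≈ 33.333 μg/mL.
Steady-state trough Cmin,ss = Cmax,ss·f ≈ 33.333 × 0.25 ≈ 8.333 μg/mL.
Trough 8.3 μg/mL vs MEC 7 μg/mL: adequate.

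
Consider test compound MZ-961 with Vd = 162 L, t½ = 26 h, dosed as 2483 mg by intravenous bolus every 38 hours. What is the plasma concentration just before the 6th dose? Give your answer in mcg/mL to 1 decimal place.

8.7 mcg/mL

f = (1/2)^(τ/t½) = (1/2)^(38/26) ≈ 0.3631.
C₀ = D/Vd = 2483/162 ≈ 15.327 mcg/mL.
Before the 6th dose, 5 doses have been given. Superposition: Cmin = C₀·(f + f² + … + f^5).
≈ 15.327 × (0.3631 + 0.1318 + 0.0479 + 0.0174 + 0.0063) ≈ 15.327 × 0.5665 ≈ 8.683 mcg/mL.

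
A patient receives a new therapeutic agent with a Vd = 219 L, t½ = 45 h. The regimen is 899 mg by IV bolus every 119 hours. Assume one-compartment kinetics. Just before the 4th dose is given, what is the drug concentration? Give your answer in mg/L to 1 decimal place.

0.8 mg/L

f = (1/2)^(τ/t½) = (1/2)^(119/45) ≈ 0.1599.
C₀ = D/Vd = 899/219 ≈ 4.105 mg/L.
Before the 4th dose, 3 doses have been given. Superposition: Cmin = C₀·(f + f² + … + f^3).
≈ 4.105 × (0.1599 + 0.0256 + 0.0041) ≈ 4.105 × 0.1896 ≈ 0.778 mg/L.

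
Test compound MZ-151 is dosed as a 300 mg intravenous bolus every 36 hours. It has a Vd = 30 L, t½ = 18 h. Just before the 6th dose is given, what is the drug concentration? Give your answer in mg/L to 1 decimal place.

f = (1/2)^(τ/t½) = (1/2)^(36/18) ≈ 0.2500.
C₀ = D/Vd = 300/30 ≈ 10.000 mg/L.
Before the 6th dose, 5 doses have been given. Superposition: Cmin = C₀·(f + f² + … + f^5).
≈ 10.000 × (0.2500 + 0.0625 + 0.0156 + 0.0039 + 0.0010) ≈ 10.000 × 0.3330 ≈ 3.330 mg/L.

3.3 mg/L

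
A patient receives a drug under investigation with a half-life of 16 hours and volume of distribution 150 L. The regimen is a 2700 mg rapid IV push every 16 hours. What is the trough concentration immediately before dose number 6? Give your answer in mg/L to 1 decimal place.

f = (1/2)^(τ/t½) = (1/2)^(16/16) ≈ 0.5000.
C₀ = D/Vd = 2700/150 ≈ 18.000 mg/L.
Before the 6th dose, 5 doses have been given. Superposition: Cmin = C₀·(f + f² + … + f^5).
≈ 18.000 × (0.5000 + 0.2500 + 0.1250 + 0.0625 + 0.0313) ≈ 18.000 × 0.9688 ≈ 17.438 mg/L.

17.4 mg/L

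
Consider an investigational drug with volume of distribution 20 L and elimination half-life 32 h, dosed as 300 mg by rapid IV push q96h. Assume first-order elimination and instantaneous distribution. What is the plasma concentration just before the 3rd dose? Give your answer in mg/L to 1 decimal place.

2.1 mg/L

f = (1/2)^(τ/t½) = (1/2)^(96/32) ≈ 0.1250.
C₀ = D/Vd = 300/20 ≈ 15.000 mg/L.
Before the 3rd dose, 2 doses have been given. Superposition: Cmin = C₀·(f + f²).
≈ 15.000 × (0.1250 + 0.0156) ≈ 15.000 × 0.1406 ≈ 2.109 mg/L.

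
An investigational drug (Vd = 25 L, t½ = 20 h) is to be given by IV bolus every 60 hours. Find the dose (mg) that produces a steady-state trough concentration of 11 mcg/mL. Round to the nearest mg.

1925 mg

τ/t½ = 60/20 ≈ 3, so f = (1/2)^(60/20) ≈ 0.125000.
Cmin,ss = (D/Vd)·f/(1−f), so D = Cmin,ss·Vd·(1−f)/f.
D = 11 × 25 × (1−f)/f ≈ 11 × 25 × 7.00000 ≈ 1925.00 mg.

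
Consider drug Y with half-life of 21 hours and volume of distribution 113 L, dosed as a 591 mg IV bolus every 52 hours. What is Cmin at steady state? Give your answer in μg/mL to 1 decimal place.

1.1 μg/mL

τ/t½ = 52/21 ≈ 2.4762, so fraction remaining f = (1/2)^(52/21) ≈ 0.1797.
Accumulation ratio R = 1/(1 − f) ≈ 1/0.8203 ≈ 1.2191.
Each bolus raises the concentration by D/Vd = 591/113 ≈ 5.230 μg/mL.
Steady-state peak Cmax,ss = C₀·R ≈ 5.230 × 1.2191 ≈ 6.376 μg/mL.
Steady-state trough Cmin,ss = Cmax,ss·f ≈ 6.376 × 0.1797 ≈ 1.146 μg/mL.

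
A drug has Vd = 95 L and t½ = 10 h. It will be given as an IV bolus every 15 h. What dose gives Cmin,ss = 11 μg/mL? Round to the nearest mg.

1911 mg

τ/t½ = 15/10 ≈ 1.5, so f = (1/2)^(15/10) ≈ 0.353553.
Cmin,ss = (D/Vd)·f/(1−f), so D = Cmin,ss·Vd·(1−f)/f.
D = 11 × 95 × (1−f)/f ≈ 11 × 95 × 1.82843 ≈ 1910.71 mg.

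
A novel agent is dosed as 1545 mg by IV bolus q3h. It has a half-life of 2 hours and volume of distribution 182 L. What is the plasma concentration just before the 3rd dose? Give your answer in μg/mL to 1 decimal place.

4.1 μg/mL

f = (1/2)^(τ/t½) = (1/2)^(3/2) ≈ 0.3536.
C₀ = D/Vd = 1545/182 ≈ 8.489 μg/mL.
Before the 3rd dose, 2 doses have been given. Superposition: Cmin = C₀·(f + f²).
≈ 8.489 × (0.3536 + 0.1250) ≈ 8.489 × 0.4786 ≈ 4.063 μg/mL.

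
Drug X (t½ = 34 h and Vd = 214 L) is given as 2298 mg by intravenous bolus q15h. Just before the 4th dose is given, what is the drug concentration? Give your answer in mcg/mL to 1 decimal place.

18.0 mcg/mL

f = (1/2)^(τ/t½) = (1/2)^(15/34) ≈ 0.7365.
C₀ = D/Vd = 2298/214 ≈ 10.738 mcg/mL.
Before the 4th dose, 3 doses have been given. Superposition: Cmin = C₀·(f + f² + … + f^3).
≈ 10.738 × (0.7365 + 0.5424 + 0.3995) ≈ 10.738 × 1.6784 ≈ 18.023 mcg/mL.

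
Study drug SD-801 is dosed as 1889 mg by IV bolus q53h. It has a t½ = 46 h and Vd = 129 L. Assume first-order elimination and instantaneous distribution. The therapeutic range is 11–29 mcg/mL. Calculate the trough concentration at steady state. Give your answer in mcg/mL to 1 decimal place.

12.0 mcg/mL

Over one 53-h interval, 53/46 ≈ 1.1522 half-lives elapse, leaving f ≈ 0.4499 of each dose.
Accumulation ratio R = 1/(1 − f) ≈ 1/0.5501 ≈ 1.8179.
Single-dose peak C₀ = D/Vd = 1889/129 ≈ 14.643 mcg/mL.
Steady-state peak Cmax,ss = C₀·R ≈ 14.643 × 1.8179 ≈ 26.620 mcg/mL.
Steady-state trough Cmin,ss = Cmax,ss·f ≈ 26.620 × 0.4499 ≈ 11.976 mcg/mL.
Trough 12.0 mcg/mL vs MEC 11 mcg/mL: adequate.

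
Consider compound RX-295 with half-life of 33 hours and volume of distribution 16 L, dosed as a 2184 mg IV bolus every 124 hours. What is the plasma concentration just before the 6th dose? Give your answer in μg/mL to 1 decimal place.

f = (1/2)^(τ/t½) = (1/2)^(124/33) ≈ 0.0739.
C₀ = D/Vd = 2184/16 ≈ 136.500 μg/mL.
Before the 6th dose, 5 doses have been given. Superposition: Cmin = C₀·(f + f² + … + f^5).
≈ 136.500 × (0.0739 + 0.0055 + 0.0004 + 0.0000 + 0.0000) ≈ 136.500 × 0.0798 ≈ 10.893 μg/mL.

10.9 μg/mL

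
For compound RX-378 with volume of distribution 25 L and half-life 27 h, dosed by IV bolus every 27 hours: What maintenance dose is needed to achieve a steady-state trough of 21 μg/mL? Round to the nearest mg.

525 mg

τ/t½ = 27/27 ≈ 1, so f = (1/2)^(27/27) ≈ 0.500000.
Cmin,ss = (D/Vd)·f/(1−f), so D = Cmin,ss·Vd·(1−f)/f.
D = 21 × 25 × (1−f)/f ≈ 21 × 25 × 1.00000 ≈ 525.00 mg.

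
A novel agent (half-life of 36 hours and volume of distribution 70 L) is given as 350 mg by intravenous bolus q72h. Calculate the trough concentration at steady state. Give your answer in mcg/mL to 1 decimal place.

τ = 72 h = 2 half-lives, so f = (1/2)^2 = 0.25.
At steady state, R = 1/(1 − 0.25) = 4/3.
Single-dose peak C₀ = D/Vd = 350/70 = 5 mcg/mL.
Steady-state peak Cmax,ss = C₀·R = 5 × 4/3 ≈ 6.667 mcg/mL.
Steady-state trough Cmin,ss = Cmax,ss·f ≈ 6.667 × 0.25 ≈ 1.667 mcg/mL.

1.7 mcg/mL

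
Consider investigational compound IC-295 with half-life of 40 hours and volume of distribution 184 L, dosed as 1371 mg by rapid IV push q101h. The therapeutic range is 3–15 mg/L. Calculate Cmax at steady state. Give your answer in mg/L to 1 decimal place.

Over one 101-h interval, 101/40 ≈ 2.525 half-lives elapse, leaving f ≈ 0.1737 of each dose.
At steady state, accumulation factor R = 1/(1 − e^(−kτ)) ≈ 1.2102.
Single-dose peak C₀ = D/Vd = 1371/184 ≈ 7.451 mg/L.
Steady-state peak Cmax,ss = C₀·R ≈ 7.451 × 1.2102 ≈ 9.017 mg/L.
Peak 9.0 mg/L vs MTC 15 mg/L: below toxic threshold.

9.0 mg/L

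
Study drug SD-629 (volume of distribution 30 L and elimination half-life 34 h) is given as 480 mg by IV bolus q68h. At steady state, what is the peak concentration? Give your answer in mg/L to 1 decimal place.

The dosing interval is 2 half-lives, so f = 2^(−2) = 0.25.
Accumulation ratio R = 1/(1 − f) = 1/0.75 = 4/3.
Single-dose peak C₀ = D/Vd = 480/30 = 16 mg/L.
Steady-state peak Cmax,ss = C₀·R = 16 × 4/3 ≈ 21.333 mg/L.

21.3 mg/L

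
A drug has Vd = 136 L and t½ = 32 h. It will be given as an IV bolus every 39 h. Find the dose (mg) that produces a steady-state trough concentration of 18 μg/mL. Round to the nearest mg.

3250 mg

τ/t½ = 39/32 ≈ 1.2188, so f = (1/2)^(39/32) ≈ 0.429655.
Cmin,ss = (D/Vd)·f/(1−f), so D = Cmin,ss·Vd·(1−f)/f.
D = 18 × 136 × (1−f)/f ≈ 18 × 136 × 1.32745 ≈ 3249.60 mg.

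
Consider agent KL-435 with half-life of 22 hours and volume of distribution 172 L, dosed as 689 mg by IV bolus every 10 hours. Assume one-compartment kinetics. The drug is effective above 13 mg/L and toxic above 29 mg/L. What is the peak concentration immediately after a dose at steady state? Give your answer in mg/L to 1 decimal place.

Over one 10-h interval, 10/22 ≈ 0.45455 half-lives elapse, leaving f ≈ 0.7297 of each dose.
Accumulation ratio R = 1/(1 − f) ≈ 1/0.2703 ≈ 3.6996.
Single-dose peak C₀ = D/Vd = 689/172 ≈ 4.006 mg/L.
Steady-state peak Cmax,ss = C₀·R ≈ 4.006 × 3.6996 ≈ 14.821 mg/L.
Peak 14.8 mg/L vs MTC 29 mg/L: below toxic threshold.

14.8 mg/L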